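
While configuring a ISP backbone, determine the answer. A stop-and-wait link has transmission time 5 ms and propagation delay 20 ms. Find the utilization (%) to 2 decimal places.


Given: Ttrans = 5 ms, Tprop = 20 ms
RTT = 2 * Tprop = 2 * 20 = 40 ms
U = Ttrans / (Ttrans + RTT)
U = 5 / (5 + 40)
U = 5 / 45 = 0.111111
U% = 11.11%

11.11


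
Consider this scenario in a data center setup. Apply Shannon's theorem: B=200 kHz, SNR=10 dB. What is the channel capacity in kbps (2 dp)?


Given: B = 200 kHz, SNR = 10 dB
SNR linear = 10^(10/10) = 10
1 + SNR = 11
log2(11) = 3.4594316186
C = 200 * 1000 * 3.4594316186 = 691886.3237 bps
C = 691.886324 kbps -> 691.89 kbps (2 dp)

691.89


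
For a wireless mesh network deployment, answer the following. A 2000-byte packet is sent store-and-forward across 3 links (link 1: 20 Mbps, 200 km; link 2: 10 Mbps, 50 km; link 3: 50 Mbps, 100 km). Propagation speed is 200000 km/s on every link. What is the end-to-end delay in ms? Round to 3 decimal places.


Packet = 2000 bytes = 16000 bits. Store-and-forward: sum (t_trans + t_prop) per link.
Link 1: t_trans = 16000/(20*10^6) s = 0.8000 ms; t_prop = 200/200000 s = 1.0000 ms; subtotal = 1.8000 ms
Link 2: t_trans = 16000/(10*10^6) s = 1.6000 ms; t_prop = 50/200000 s = 0.2500 ms; subtotal = 1.8500 ms
Link 3: t_trans = 16000/(50*10^6) s = 0.3200 ms; t_prop = 100/200000 s = 0.5000 ms; subtotal = 0.8200 ms
End-to-end = 1.8000 + 1.8500 + 0.8200 = 4.4700 ms -> 4.470 ms (3 dp)

4.470


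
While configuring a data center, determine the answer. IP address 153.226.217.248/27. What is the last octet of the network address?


Given: IP = 153.226.217.248, prefix = /27
Subnet mask = 255.255.255.224
Last octet of IP: 248
Last octet of mask: 224
Network last octet = 248 AND 224 = 224

224


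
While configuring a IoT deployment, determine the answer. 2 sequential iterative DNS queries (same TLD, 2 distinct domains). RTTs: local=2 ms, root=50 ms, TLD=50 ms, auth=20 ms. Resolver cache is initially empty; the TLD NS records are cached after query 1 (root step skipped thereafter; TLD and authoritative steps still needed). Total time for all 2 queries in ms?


Lookup 1 (cold cache): local + root + TLD + auth = 2 + 50 + 50 + 20 = 122 ms
Lookups 2..2 (TLD NS cached -> skip root; new domain -> still ask TLD and auth): local + TLD + auth = 2 + 50 + 20 = 72 ms each
Remaining 1 lookups: 1 * 72 = 72 ms
Total = 122 + 72 = 194 ms

194


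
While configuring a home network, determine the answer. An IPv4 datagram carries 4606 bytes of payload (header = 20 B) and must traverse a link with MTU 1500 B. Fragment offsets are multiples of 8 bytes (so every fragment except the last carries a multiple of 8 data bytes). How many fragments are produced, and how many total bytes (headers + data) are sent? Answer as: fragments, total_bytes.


Max data per non-final fragment = floor((MTU - header)/8)*8 = floor((1500 - 20)/8)*8 = floor(1480/8)*8 = 1480 B
Final fragment needs no 8-byte alignment: it can carry up to MTU - header = 1480 B
Non-final fragments needed = ceil((payload - 1480) / 1480) = ceil(3126/1480) = ceil(2.1122) = 3
Number of fragments = 3 + 1 = 4
Fragment sizes (data): 3 * 1480 B + 166 B (last, 166 <= 1480 OK)
Total bytes sent = payload + n_frags * header = 4606 + 4*20 = 4606 + 80 = 4686 B

4, 4686


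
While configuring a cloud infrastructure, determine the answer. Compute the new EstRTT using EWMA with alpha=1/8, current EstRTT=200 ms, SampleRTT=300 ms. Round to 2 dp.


Given: EstRTT = 200 ms, SampleRTT = 300 ms, alpha = 1/8
New EstRTT = (1 - alpha) * EstRTT + alpha * SampleRTT
(7/8) * 200 = 175
(1/8) * 300 = 37.5
New EstRTT = 175 + 37.5 = 212.5 ms -> 212.50 ms (2 dp)

212.50


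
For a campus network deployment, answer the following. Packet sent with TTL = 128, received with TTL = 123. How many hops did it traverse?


Given: initial TTL = 128, received TTL = 123
Hops = initial TTL - received TTL
Hops = 128 - 123 = 5

5


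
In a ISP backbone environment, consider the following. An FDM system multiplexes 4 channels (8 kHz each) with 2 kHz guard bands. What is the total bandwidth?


Given: 4 channels, 8 kHz each, guard = 2 kHz
Channel bandwidth = 4 * 8 = 32 kHz
Guard bands = 3 gaps * 2 kHz = 6 kHz
Total = 32 + 6 = 38 kHz

38


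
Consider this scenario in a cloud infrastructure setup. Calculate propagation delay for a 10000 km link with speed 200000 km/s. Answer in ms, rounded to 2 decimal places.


Given: distance = 10000 km, speed = 200000 km/s
Delay = distance / speed = 10000 / 200000 seconds
Delay in ms = 10000 * 1000 / 200000
Delay = 50.0000 ms
Rounded to 2 dp = 50.00 ms

50.00


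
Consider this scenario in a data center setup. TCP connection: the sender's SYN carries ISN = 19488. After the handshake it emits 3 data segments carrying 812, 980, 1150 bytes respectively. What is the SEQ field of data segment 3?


The SYN occupies sequence number ISN = 19488, so the first data byte is ISN + 1 = 19489.
SEQ of data segment i = (ISN + 1) + sum of payload sizes of segments 1..i-1.
Segment 1: SEQ = 19489, payload = 812 bytes
Segment 2: SEQ = 20301, payload = 980 bytes
Segment 3: SEQ = 21281, payload = 1150 bytes
SEQ of segment 3 = 19489 + 812 + 980 = 21281

21281


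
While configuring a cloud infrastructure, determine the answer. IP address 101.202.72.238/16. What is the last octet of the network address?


Given: IP = 101.202.72.238, prefix = /16
Subnet mask = 255.255.0.0
Last octet of IP: 238
Last octet of mask: 0
Network last octet = 238 AND 0 = 0

0


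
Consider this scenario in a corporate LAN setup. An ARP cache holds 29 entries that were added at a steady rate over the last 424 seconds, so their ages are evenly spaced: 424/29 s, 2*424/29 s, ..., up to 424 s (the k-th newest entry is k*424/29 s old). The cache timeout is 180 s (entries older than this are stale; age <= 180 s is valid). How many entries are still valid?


Ages are k * 424/29 s for k = 1..29 (spacing = 14.6207 s).
Entry k is valid iff k * 424/29 <= 180 iff k <= 29 * 180 / 424 = 12.3113
n_valid = floor(12.3113) = 12
(n_stale = 29 - 12 = 17)

12


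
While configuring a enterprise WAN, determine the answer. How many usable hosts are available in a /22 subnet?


Given: subnet mask /22
Host bits = 32 - 22 = 10
Total addresses = 2^10 = 1024
Usable hosts = 1024 - 2 (network + broadcast) = 1022

1022


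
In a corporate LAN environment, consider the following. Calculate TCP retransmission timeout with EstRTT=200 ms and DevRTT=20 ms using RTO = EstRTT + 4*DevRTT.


Given: EstRTT = 200 ms, DevRTT = 20 ms
Timeout = EstRTT + 4 * DevRTT
4 * DevRTT = 4 * 20 = 80
Timeout = 200 + 80 = 280 ms

280


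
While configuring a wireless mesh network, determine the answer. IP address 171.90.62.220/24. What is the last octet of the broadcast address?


Given: IP = 171.90.62.220, prefix = /24
Host bits = 32 - 24 = 8
Network last octet = 220 AND mask = 0
Host part size = 2^8 - 1 = 255
Broadcast last octet = 0 OR 255 = 255

255


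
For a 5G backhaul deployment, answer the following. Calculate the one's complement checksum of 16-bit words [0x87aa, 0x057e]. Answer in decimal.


Given words: [0x87aa, 0x057e]
Step 1: Sum all words
Raw sum = 34730 + 1406 = 36136
One's complement = ~36136 & 0xFFFF = 29399

29399


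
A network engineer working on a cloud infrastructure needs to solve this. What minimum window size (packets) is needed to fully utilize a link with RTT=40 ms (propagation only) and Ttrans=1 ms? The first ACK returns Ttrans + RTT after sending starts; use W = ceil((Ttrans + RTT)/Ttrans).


Given: Ttrans = 1 ms, RTT = 40 ms (= 2 * Tprop, Tprop = 20 ms)
Time until first ACK returns = Ttrans + RTT = 1 + 40 = 41 ms
Need W * Ttrans >= Ttrans + RTT  ->  W >= (Ttrans + RTT) / Ttrans
(Ttrans + RTT) / Ttrans = 41 / 1 = 41
W_min = ceil(41) = 41

41


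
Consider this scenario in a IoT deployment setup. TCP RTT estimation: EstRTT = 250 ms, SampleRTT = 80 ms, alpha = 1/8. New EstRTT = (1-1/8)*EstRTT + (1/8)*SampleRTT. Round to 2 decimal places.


Given: EstRTT = 250 ms, SampleRTT = 80 ms, alpha = 1/8
New EstRTT = (1 - alpha) * EstRTT + alpha * SampleRTT
(7/8) * 250 = 218.75
(1/8) * 80 = 10
New EstRTT = 218.75 + 10 = 228.75 ms -> 228.75 ms (2 dp)

228.75


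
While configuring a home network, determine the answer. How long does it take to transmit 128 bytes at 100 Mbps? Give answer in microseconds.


Given: packet = 128 bytes, bandwidth = 100 Mbps
Packet in bits = 128 * 8 = 1024 bits
Bandwidth = 100 * 10^6 = 100000000 bps
Time = 1024 / 100000000 seconds
Time in us = 1024 * 10^6 / 100000000 = 10.24

10.24


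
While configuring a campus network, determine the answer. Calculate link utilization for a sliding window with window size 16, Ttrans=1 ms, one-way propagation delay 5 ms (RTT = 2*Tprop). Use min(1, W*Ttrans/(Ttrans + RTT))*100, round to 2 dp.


Given: W = 16, Ttrans = 1 ms, RTT = 10 ms (= 2 * Tprop, Tprop = 5 ms)
Cycle time = Ttrans + RTT = 1 + 10 = 11 ms (first packet sent until its ACK returns)
W * Ttrans = 16 * 1 = 16 ms of sending per cycle
W * Ttrans / (Ttrans + RTT) = 16 / 11 = 1.454545
U = min(1, 1.454545) = 1.000000
U% = 100.00%

100.00


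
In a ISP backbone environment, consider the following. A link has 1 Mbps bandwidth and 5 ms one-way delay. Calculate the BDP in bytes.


Given: bandwidth = 1 Mbps, delay = 5 ms
BDP in bits = 1 * 10^6 * 5 / 1000
BDP in bits = 5000
BDP in bytes = 5000 / 8 = 625

625


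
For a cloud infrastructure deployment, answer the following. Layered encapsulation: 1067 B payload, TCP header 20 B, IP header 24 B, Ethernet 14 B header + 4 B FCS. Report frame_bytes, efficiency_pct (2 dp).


TCP segment = 1067 + 20 = 1087 B
IP packet = 1087 + 24 = 1111 B
Ethernet frame = 1111 + 14 + 4 = 1129 B
Efficiency = app / frame = 1067 / 1129 = 0.945084 = 94.5084% -> 94.51% (2 dp)

1129, 94.51


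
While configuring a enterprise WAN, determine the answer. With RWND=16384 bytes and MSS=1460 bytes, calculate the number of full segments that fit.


Given: RWND = 16384 bytes, MSS = 1460 bytes
Full segments = floor(RWND / MSS)
Full segments = floor(16384 / 1460)
Full segments = floor(11.2219) = 11

11


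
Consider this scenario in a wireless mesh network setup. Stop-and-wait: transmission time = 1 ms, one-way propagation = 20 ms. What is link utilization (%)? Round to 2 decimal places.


Given: Ttrans = 1 ms, Tprop = 20 ms
RTT = 2 * Tprop = 2 * 20 = 40 ms
U = Ttrans / (Ttrans + RTT)
U = 1 / (1 + 40)
U = 1 / 41 = 0.02439
U% = 2.44%

2.44


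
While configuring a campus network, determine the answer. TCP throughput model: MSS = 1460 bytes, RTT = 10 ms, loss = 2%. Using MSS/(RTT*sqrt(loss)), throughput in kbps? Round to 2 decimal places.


Given: MSS = 1460 bytes, RTT = 10 ms, loss = 2%
RTT in seconds = 10 / 1000 = 0.01
Loss rate = 2% = 0.02
sqrt(loss) = sqrt(0.02) = 0.141421356237
Throughput (bytes/s) = 1460 / (0.01 * 0.141421356237) = 1032375.9005
Throughput (kbps) = 1032375.9005 * 8 / 1000 = 8259.007204 -> 8259.01 kbps (2 dp)

8259.01


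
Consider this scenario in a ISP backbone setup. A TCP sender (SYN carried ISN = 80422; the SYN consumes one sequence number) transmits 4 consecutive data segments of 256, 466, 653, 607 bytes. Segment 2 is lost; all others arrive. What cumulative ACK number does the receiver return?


SYN uses sequence number 80422; first data byte = ISN + 1 = 80423.
Segment 1: SEQ = 80423, len = 256 B, covers [80423, 80678]
Segment 2: SEQ = 80679, len = 466 B, covers [80679, 81144] [LOST]
Segment 3: SEQ = 81145, len = 653 B, covers [81145, 81797]
Segment 4: SEQ = 81798, len = 607 B, covers [81798, 82404]
In-order data received: bytes [80423, 80678] (segments 1..1).
Segment 2 missing -> gap begins at byte 80679; later segments buffered out of order.
Cumulative ACK = next expected in-order byte = 80423 + 256 = 80679

80679


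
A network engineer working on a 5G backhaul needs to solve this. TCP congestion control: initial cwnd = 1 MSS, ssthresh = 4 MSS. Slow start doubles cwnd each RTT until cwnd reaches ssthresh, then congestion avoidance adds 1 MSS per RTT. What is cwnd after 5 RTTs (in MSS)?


RTT 0: cwnd = 1 MSS (initial)
RTT 1: cwnd = 2 MSS (slow start, doubled)
RTT 2: cwnd = 4 MSS (slow start, doubled)
RTT 3: cwnd = 5 MSS (congestion avoidance, +1)
RTT 4: cwnd = 6 MSS (congestion avoidance, +1)
RTT 5: cwnd = 7 MSS (congestion avoidance, +1)

7


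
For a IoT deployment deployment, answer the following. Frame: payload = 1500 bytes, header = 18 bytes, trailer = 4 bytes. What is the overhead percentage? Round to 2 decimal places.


Given: payload = 1500 B, header = 18 B, trailer = 4 B
Overhead bytes = header + trailer = 18 + 4 = 22
Total frame = payload + overhead = 1500 + 22 = 1522
Overhead % = 22 / 1522 * 100 = 1.4455% -> 1.45% (2 dp)

1.45


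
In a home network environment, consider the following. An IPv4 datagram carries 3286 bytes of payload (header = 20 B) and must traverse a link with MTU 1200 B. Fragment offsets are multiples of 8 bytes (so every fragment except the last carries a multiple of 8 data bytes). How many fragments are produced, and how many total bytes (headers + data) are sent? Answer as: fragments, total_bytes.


Max data per non-final fragment = floor((MTU - header)/8)*8 = floor((1200 - 20)/8)*8 = floor(1180/8)*8 = 1176 B
Final fragment needs no 8-byte alignment: it can carry up to MTU - header = 1180 B
Non-final fragments needed = ceil((payload - 1180) / 1176) = ceil(2106/1176) = ceil(1.7908) = 2
Number of fragments = 2 + 1 = 3
Fragment sizes (data): 2 * 1176 B + 934 B (last, 934 <= 1180 OK)
Total bytes sent = payload + n_frags * header = 3286 + 3*20 = 3286 + 60 = 3346 B

3, 3346


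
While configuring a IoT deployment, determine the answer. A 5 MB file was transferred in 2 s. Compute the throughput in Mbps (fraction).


Given: file = 5 MB, time = 2 s
File in Mb = 5 * 8 = 40 Mb
Throughput = 40 / 2 Mbps
Throughput = 20 Mbps

20


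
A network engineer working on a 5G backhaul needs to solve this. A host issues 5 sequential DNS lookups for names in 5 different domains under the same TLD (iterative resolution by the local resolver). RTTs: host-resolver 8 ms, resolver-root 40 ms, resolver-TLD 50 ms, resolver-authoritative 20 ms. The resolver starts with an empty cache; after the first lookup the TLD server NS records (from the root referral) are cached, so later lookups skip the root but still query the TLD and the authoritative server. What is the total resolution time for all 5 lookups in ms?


Lookup 1 (cold cache): local + root + TLD + auth = 8 + 40 + 50 + 20 = 118 ms
Lookups 2..5 (TLD NS cached -> skip root; new domain -> still ask TLD and auth): local + TLD + auth = 8 + 50 + 20 = 78 ms each
Remaining 4 lookups: 4 * 78 = 312 ms
Total = 118 + 312 = 430 ms

430


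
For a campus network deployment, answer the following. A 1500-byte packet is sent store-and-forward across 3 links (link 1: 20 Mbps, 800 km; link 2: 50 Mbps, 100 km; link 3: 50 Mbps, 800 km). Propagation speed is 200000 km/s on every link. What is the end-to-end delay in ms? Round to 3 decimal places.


Packet = 1500 bytes = 12000 bits. Store-and-forward: sum (t_trans + t_prop) per link.
Link 1: t_trans = 12000/(20*10^6) s = 0.6000 ms; t_prop = 800/200000 s = 4.0000 ms; subtotal = 4.6000 ms
Link 2: t_trans = 12000/(50*10^6) s = 0.2400 ms; t_prop = 100/200000 s = 0.5000 ms; subtotal = 0.7400 ms
Link 3: t_trans = 12000/(50*10^6) s = 0.2400 ms; t_prop = 800/200000 s = 4.0000 ms; subtotal = 4.2400 ms
End-to-end = 4.6000 + 0.7400 + 4.2400 = 9.5800 ms -> 9.580 ms (3 dp)

9.580


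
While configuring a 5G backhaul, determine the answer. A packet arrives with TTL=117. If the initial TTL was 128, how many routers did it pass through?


Given: initial TTL = 128, received TTL = 117
Hops = initial TTL - received TTL
Hops = 128 - 117 = 11

11


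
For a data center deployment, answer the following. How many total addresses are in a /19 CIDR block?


Given: CIDR prefix /19
Host bits = 32 - 19 = 13
Total addresses = 2^13 = 8192

8192


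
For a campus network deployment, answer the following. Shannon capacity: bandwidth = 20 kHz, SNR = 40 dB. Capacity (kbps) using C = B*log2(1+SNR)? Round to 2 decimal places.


Given: B = 20 kHz, SNR = 40 dB
SNR linear = 10^(40/10) = 10000
1 + SNR = 10001
log2(10001) = 13.2878566418
C = 20 * 1000 * 13.2878566418 = 265757.1328 bps
C = 265.757133 kbps -> 265.76 kbps (2 dp)

265.76


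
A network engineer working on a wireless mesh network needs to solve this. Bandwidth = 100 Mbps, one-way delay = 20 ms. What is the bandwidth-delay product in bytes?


Given: bandwidth = 100 Mbps, delay = 20 ms
BDP in bits = 100 * 10^6 * 20 / 1000
BDP in bits = 2000000
BDP in bytes = 2000000 / 8 = 250000

250000


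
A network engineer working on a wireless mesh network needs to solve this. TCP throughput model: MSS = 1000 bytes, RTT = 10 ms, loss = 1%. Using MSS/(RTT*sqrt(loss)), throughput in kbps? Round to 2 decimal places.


Given: MSS = 1000 bytes, RTT = 10 ms, loss = 1%
RTT in seconds = 10 / 1000 = 0.01
Loss rate = 1% = 0.01
sqrt(loss) = sqrt(0.01) = 0.1
Throughput (bytes/s) = 1000 / (0.01 * 0.1) = 1000000.0000
Throughput (kbps) = 1000000.0000 * 8 / 1000 = 8000.000000 -> 8000.00 kbps (2 dp)

8000.00


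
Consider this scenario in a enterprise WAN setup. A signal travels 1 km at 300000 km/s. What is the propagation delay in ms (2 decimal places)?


Given: distance = 1 km, speed = 300000 km/s
Delay = distance / speed = 1 / 300000 seconds
Delay in ms = 1 * 1000 / 300000
Delay = 0.0033 ms
Rounded to 2 dp = 0.00 ms

0.00


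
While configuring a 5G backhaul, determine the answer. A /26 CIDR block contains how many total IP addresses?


Given: CIDR prefix /26
Host bits = 32 - 26 = 6
Total addresses = 2^6 = 64

64


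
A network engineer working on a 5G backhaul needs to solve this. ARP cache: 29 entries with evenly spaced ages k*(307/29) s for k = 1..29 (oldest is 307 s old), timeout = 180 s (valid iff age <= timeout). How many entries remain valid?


Ages are k * 307/29 s for k = 1..29 (spacing = 10.5862 s).
Entry k is valid iff k * 307/29 <= 180 iff k <= 29 * 180 / 307 = 17.0033
n_valid = floor(17.0033) = 17
(n_stale = 29 - 17 = 12)

17


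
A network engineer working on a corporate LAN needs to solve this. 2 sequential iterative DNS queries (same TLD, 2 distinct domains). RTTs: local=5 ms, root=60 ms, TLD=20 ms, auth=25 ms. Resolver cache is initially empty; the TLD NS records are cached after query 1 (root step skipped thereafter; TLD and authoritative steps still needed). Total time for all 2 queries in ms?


Lookup 1 (cold cache): local + root + TLD + auth = 5 + 60 + 20 + 25 = 110 ms
Lookups 2..2 (TLD NS cached -> skip root; new domain -> still ask TLD and auth): local + TLD + auth = 5 + 20 + 25 = 50 ms each
Remaining 1 lookups: 1 * 50 = 50 ms
Total = 110 + 50 = 160 ms

160


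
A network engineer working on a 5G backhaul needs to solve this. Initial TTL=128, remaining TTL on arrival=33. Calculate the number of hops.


Given: initial TTL = 128, received TTL = 33
Hops = initial TTL - received TTL
Hops = 128 - 33 = 95

95


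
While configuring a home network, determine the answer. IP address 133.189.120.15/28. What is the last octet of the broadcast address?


Given: IP = 133.189.120.15, prefix = /28
Host bits = 32 - 28 = 4
Network last octet = 15 AND mask = 0
Host part size = 2^4 - 1 = 15
Broadcast last octet = 0 OR 15 = 15

15


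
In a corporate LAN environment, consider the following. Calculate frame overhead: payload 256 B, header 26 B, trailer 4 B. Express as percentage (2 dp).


Given: payload = 256 B, header = 26 B, trailer = 4 B
Overhead bytes = header + trailer = 26 + 4 = 30
Total frame = payload + overhead = 256 + 30 = 286
Overhead % = 30 / 286 * 100 = 10.4895% -> 10.49% (2 dp)

10.49


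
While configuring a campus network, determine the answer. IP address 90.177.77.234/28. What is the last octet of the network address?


Given: IP = 90.177.77.234, prefix = /28
Subnet mask = 255.255.255.240
Last octet of IP: 234
Last octet of mask: 240
Network last octet = 234 AND 240 = 224

224


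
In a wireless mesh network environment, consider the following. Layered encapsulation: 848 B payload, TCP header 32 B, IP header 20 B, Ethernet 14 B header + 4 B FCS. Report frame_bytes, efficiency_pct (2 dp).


TCP segment = 848 + 32 = 880 B
IP packet = 880 + 20 = 900 B
Ethernet frame = 900 + 14 + 4 = 918 B
Efficiency = app / frame = 848 / 918 = 0.923747 = 92.3747% -> 92.37% (2 dp)

918, 92.37


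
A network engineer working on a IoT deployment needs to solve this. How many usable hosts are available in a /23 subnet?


Given: subnet mask /23
Host bits = 32 - 23 = 9
Total addresses = 2^9 = 512
Usable hosts = 512 - 2 (network + broadcast) = 510

510


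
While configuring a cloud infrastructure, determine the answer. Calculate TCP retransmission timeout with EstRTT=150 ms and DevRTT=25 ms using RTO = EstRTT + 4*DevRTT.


Given: EstRTT = 150 ms, DevRTT = 25 ms
Timeout = EstRTT + 4 * DevRTT
4 * DevRTT = 4 * 25 = 100
Timeout = 150 + 100 = 250 ms

250


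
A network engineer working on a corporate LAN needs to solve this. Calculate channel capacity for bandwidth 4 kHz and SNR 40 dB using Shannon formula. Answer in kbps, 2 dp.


Given: B = 4 kHz, SNR = 40 dB
SNR linear = 10^(40/10) = 10000
1 + SNR = 10001
log2(10001) = 13.2878566418
C = 4 * 1000 * 13.2878566418 = 53151.4266 bps
C = 53.151427 kbps -> 53.15 kbps (2 dp)

53.15


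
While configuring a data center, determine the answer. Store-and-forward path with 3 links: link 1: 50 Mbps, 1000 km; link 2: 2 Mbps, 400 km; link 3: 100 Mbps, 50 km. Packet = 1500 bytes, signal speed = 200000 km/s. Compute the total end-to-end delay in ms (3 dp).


Packet = 1500 bytes = 12000 bits. Store-and-forward: sum (t_trans + t_prop) per link.
Link 1: t_trans = 12000/(50*10^6) s = 0.2400 ms; t_prop = 1000/200000 s = 5.0000 ms; subtotal = 5.2400 ms
Link 2: t_trans = 12000/(2*10^6) s = 6.0000 ms; t_prop = 400/200000 s = 2.0000 ms; subtotal = 8.0000 ms
Link 3: t_trans = 12000/(100*10^6) s = 0.1200 ms; t_prop = 50/200000 s = 0.2500 ms; subtotal = 0.3700 ms
End-to-end = 5.2400 + 8.0000 + 0.3700 = 13.6100 ms -> 13.610 ms (3 dp)

13.610


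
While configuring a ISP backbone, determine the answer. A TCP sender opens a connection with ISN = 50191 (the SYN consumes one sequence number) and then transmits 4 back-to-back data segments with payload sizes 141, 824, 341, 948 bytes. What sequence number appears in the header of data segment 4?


The SYN occupies sequence number ISN = 50191, so the first data byte is ISN + 1 = 50192.
SEQ of data segment i = (ISN + 1) + sum of payload sizes of segments 1..i-1.
Segment 1: SEQ = 50192, payload = 141 bytes
Segment 2: SEQ = 50333, payload = 824 bytes
Segment 3: SEQ = 51157, payload = 341 bytes
Segment 4: SEQ = 51498, payload = 948 bytes
SEQ of segment 4 = 50192 + 141 + 824 + 341 = 51498

51498


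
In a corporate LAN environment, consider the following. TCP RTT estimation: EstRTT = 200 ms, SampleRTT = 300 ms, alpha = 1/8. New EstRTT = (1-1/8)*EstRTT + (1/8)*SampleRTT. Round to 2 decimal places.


Given: EstRTT = 200 ms, SampleRTT = 300 ms, alpha = 1/8
New EstRTT = (1 - alpha) * EstRTT + alpha * SampleRTT
(7/8) * 200 = 175
(1/8) * 300 = 37.5
New EstRTT = 175 + 37.5 = 212.5 ms -> 212.50 ms (2 dp)

212.50


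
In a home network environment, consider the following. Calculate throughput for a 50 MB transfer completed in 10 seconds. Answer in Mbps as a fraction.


Given: file = 50 MB, time = 10 s
File in Mb = 50 * 8 = 400 Mb
Throughput = 400 / 10 Mbps
Throughput = 40 Mbps

40


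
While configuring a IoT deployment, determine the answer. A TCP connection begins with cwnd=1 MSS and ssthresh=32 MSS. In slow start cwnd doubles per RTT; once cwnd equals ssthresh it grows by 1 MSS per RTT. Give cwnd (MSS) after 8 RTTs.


RTT 0: cwnd = 1 MSS (initial)
RTT 1: cwnd = 2 MSS (slow start, doubled)
RTT 2: cwnd = 4 MSS (slow start, doubled)
RTT 3: cwnd = 8 MSS (slow start, doubled)
RTT 4: cwnd = 16 MSS (slow start, doubled)
RTT 5: cwnd = 32 MSS (slow start, doubled)
RTT 6: cwnd = 33 MSS (congestion avoidance, +1)
RTT 7: cwnd = 34 MSS (congestion avoidance, +1)
RTT 8: cwnd = 35 MSS (congestion avoidance, +1)

35


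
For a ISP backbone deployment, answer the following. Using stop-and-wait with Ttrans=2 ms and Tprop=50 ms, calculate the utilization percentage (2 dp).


Given: Ttrans = 2 ms, Tprop = 50 ms
RTT = 2 * Tprop = 2 * 50 = 100 ms
U = Ttrans / (Ttrans + RTT)
U = 2 / (2 + 100)
U = 2 / 102 = 0.019608
U% = 1.96%

1.96


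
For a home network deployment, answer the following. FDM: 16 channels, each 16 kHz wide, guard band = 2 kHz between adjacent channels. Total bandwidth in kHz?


Given: 16 channels, 16 kHz each, guard = 2 kHz
Channel bandwidth = 16 * 16 = 256 kHz
Guard bands = 15 gaps * 2 kHz = 30 kHz
Total = 256 + 30 = 286 kHz

286


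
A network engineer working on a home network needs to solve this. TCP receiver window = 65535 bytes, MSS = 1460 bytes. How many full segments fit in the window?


Given: RWND = 65535 bytes, MSS = 1460 bytes
Full segments = floor(RWND / MSS)
Full segments = floor(65535 / 1460)
Full segments = floor(44.887) = 44

44


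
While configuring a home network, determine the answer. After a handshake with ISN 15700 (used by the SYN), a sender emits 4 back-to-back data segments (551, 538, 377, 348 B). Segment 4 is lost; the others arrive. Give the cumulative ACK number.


SYN uses sequence number 15700; first data byte = ISN + 1 = 15701.
Segment 1: SEQ = 15701, len = 551 B, covers [15701, 16251]
Segment 2: SEQ = 16252, len = 538 B, covers [16252, 16789]
Segment 3: SEQ = 16790, len = 377 B, covers [16790, 17166]
Segment 4: SEQ = 17167, len = 348 B, covers [17167, 17514] [LOST]
In-order data received: bytes [15701, 17166] (segments 1..3).
Segment 4 missing -> gap begins at byte 17167.
Cumulative ACK = next expected in-order byte = 15701 + 551 + 538 + 377 = 17167

17167


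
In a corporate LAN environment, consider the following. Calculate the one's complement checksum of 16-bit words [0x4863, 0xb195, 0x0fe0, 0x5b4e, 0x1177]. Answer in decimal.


Given words: [0x4863, 0xb195, 0x0fe0, 0x5b4e, 0x1177]
Step 1: Sum all words
Raw sum = 18531 + 45461 + 4064 + 23374 + 4471 = 95901
Step 2: Fold carry: (30365 + 1) = 30366
One's complement = ~30366 & 0xFFFF = 35169

35169


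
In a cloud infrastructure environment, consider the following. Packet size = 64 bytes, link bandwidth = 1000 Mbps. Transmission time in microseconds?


Given: packet = 64 bytes, bandwidth = 1000 Mbps
Packet in bits = 64 * 8 = 512 bits
Bandwidth = 1000 * 10^6 = 1000000000 bps
Time = 512 / 1000000000 seconds
Time in us = 512 * 10^6 / 1000000000 = 0.512

0.512


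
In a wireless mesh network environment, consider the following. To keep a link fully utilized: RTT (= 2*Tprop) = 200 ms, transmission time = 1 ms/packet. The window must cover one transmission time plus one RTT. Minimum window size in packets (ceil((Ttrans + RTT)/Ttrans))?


Given: Ttrans = 1 ms, RTT = 200 ms (= 2 * Tprop, Tprop = 100 ms)
Time until first ACK returns = Ttrans + RTT = 1 + 200 = 201 ms
Need W * Ttrans >= Ttrans + RTT  ->  W >= (Ttrans + RTT) / Ttrans
(Ttrans + RTT) / Ttrans = 201 / 1 = 201
W_min = ceil(201) = 201

201


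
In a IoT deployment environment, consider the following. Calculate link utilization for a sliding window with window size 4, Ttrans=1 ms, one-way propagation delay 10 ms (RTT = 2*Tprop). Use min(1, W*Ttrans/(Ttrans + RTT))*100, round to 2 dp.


Given: W = 4, Ttrans = 1 ms, RTT = 20 ms (= 2 * Tprop, Tprop = 10 ms)
Cycle time = Ttrans + RTT = 1 + 20 = 21 ms (first packet sent until its ACK returns)
W * Ttrans = 4 * 1 = 4 ms of sending per cycle
W * Ttrans / (Ttrans + RTT) = 4 / 21 = 0.190476
U = min(1, 0.190476) = 0.190476
U% = 19.05%

19.05


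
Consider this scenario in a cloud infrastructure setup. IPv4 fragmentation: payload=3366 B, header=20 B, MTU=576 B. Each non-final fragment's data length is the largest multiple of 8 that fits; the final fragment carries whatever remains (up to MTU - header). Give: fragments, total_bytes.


Max data per non-final fragment = floor((MTU - header)/8)*8 = floor((576 - 20)/8)*8 = floor(556/8)*8 = 552 B
Final fragment needs no 8-byte alignment: it can carry up to MTU - header = 556 B
Non-final fragments needed = ceil((payload - 556) / 552) = ceil(2810/552) = ceil(5.0906) = 6
Number of fragments = 6 + 1 = 7
Fragment sizes (data): 6 * 552 B + 54 B (last, 54 <= 556 OK)
Total bytes sent = payload + n_frags * header = 3366 + 7*20 = 3366 + 140 = 3506 B

7, 3506


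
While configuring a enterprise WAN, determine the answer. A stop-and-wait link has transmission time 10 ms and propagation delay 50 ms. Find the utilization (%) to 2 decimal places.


Given: Ttrans = 10 ms, Tprop = 50 ms
RTT = 2 * Tprop = 2 * 50 = 100 ms
U = Ttrans / (Ttrans + RTT)
U = 10 / (10 + 100)
U = 10 / 110 = 0.090909
U% = 9.09%

9.09


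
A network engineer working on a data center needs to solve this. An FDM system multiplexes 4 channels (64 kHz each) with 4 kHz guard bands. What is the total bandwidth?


Given: 4 channels, 64 kHz each, guard = 4 kHz
Channel bandwidth = 4 * 64 = 256 kHz
Guard bands = 3 gaps * 4 kHz = 12 kHz
Total = 256 + 12 = 268 kHz

268


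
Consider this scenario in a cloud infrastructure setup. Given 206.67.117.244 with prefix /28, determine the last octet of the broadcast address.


Given: IP = 206.67.117.244, prefix = /28
Host bits = 32 - 28 = 4
Network last octet = 244 AND mask = 240
Host part size = 2^4 - 1 = 15
Broadcast last octet = 240 OR 15 = 255

255


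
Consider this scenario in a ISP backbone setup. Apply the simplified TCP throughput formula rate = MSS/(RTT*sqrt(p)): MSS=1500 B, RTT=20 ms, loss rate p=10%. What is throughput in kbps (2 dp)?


Given: MSS = 1500 bytes, RTT = 20 ms, loss = 10%
RTT in seconds = 20 / 1000 = 0.02
Loss rate = 10% = 0.1
sqrt(loss) = sqrt(0.1) = 0.316227766017
Throughput (bytes/s) = 1500 / (0.02 * 0.316227766017) = 237170.8245
Throughput (kbps) = 237170.8245 * 8 / 1000 = 1897.366596 -> 1897.37 kbps (2 dp)

1897.37


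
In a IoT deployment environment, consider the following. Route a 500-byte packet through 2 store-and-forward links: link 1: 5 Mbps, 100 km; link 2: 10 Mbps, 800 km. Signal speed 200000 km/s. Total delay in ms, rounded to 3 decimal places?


Packet = 500 bytes = 4000 bits. Store-and-forward: sum (t_trans + t_prop) per link.
Link 1: t_trans = 4000/(5*10^6) s = 0.8000 ms; t_prop = 100/200000 s = 0.5000 ms; subtotal = 1.3000 ms
Link 2: t_trans = 4000/(10*10^6) s = 0.4000 ms; t_prop = 800/200000 s = 4.0000 ms; subtotal = 4.4000 ms
End-to-end = 1.3000 + 4.4000 = 5.7000 ms -> 5.700 ms (3 dp)

5.700


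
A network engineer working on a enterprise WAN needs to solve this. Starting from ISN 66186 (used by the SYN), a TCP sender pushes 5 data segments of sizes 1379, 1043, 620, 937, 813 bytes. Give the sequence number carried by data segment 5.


The SYN occupies sequence number ISN = 66186, so the first data byte is ISN + 1 = 66187.
SEQ of data segment i = (ISN + 1) + sum of payload sizes of segments 1..i-1.
Segment 1: SEQ = 66187, payload = 1379 bytes
Segment 2: SEQ = 67566, payload = 1043 bytes
Segment 3: SEQ = 68609, payload = 620 bytes
Segment 4: SEQ = 69229, payload = 937 bytes
Segment 5: SEQ = 70166, payload = 813 bytes
SEQ of segment 5 = 66187 + 1379 + 1043 + 620 + 937 = 70166

70166


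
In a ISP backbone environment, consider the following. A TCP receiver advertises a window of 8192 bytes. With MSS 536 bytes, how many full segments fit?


Given: RWND = 8192 bytes, MSS = 536 bytes
Full segments = floor(RWND / MSS)
Full segments = floor(8192 / 536)
Full segments = floor(15.2836) = 15

15


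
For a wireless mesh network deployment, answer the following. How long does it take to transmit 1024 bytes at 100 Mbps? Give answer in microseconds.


Given: packet = 1024 bytes, bandwidth = 100 Mbps
Packet in bits = 1024 * 8 = 8192 bits
Bandwidth = 100 * 10^6 = 100000000 bps
Time = 8192 / 100000000 seconds
Time in us = 8192 * 10^6 / 100000000 = 81.92

81.92


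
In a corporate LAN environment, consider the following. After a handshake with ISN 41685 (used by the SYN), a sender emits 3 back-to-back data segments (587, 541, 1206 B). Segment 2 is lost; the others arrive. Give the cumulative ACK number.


SYN uses sequence number 41685; first data byte = ISN + 1 = 41686.
Segment 1: SEQ = 41686, len = 587 B, covers [41686, 42272]
Segment 2: SEQ = 42273, len = 541 B, covers [42273, 42813] [LOST]
Segment 3: SEQ = 42814, len = 1206 B, covers [42814, 44019]
In-order data received: bytes [41686, 42272] (segments 1..1).
Segment 2 missing -> gap begins at byte 42273; later segments buffered out of order.
Cumulative ACK = next expected in-order byte = 41686 + 587 = 42273

42273


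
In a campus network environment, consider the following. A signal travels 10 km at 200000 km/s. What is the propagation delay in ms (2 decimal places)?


Given: distance = 10 km, speed = 200000 km/s
Delay = distance / speed = 10 / 200000 seconds
Delay in ms = 10 * 1000 / 200000
Delay = 0.0500 ms
Rounded to 2 dp = 0.05 ms

0.05


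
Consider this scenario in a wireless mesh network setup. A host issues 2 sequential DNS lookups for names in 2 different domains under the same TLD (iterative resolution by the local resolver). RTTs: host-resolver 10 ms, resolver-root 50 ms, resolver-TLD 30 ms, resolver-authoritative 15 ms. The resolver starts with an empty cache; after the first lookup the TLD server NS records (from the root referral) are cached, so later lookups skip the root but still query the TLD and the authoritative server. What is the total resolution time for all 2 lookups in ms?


Lookup 1 (cold cache): local + root + TLD + auth = 10 + 50 + 30 + 15 = 105 ms
Lookups 2..2 (TLD NS cached -> skip root; new domain -> still ask TLD and auth): local + TLD + auth = 10 + 30 + 15 = 55 ms each
Remaining 1 lookups: 1 * 55 = 55 ms
Total = 105 + 55 = 160 ms

160


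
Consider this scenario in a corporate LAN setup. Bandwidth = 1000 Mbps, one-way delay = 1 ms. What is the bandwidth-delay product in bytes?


Given: bandwidth = 1000 Mbps, delay = 1 ms
BDP in bits = 1000 * 10^6 * 1 / 1000
BDP in bits = 1000000
BDP in bytes = 1000000 / 8 = 125000

125000


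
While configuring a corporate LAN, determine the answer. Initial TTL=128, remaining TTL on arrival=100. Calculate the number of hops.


Given: initial TTL = 128, received TTL = 100
Hops = initial TTL - received TTL
Hops = 128 - 100 = 28

28


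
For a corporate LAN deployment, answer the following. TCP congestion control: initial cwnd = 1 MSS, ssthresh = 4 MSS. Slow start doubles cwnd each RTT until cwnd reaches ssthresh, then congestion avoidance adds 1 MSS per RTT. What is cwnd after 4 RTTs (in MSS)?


RTT 0: cwnd = 1 MSS (initial)
RTT 1: cwnd = 2 MSS (slow start, doubled)
RTT 2: cwnd = 4 MSS (slow start, doubled)
RTT 3: cwnd = 5 MSS (congestion avoidance, +1)
RTT 4: cwnd = 6 MSS (congestion avoidance, +1)

6


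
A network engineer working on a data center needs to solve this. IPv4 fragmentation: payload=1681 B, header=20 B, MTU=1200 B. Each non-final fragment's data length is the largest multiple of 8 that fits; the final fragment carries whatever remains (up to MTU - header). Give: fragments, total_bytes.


Max data per non-final fragment = floor((MTU - header)/8)*8 = floor((1200 - 20)/8)*8 = floor(1180/8)*8 = 1176 B
Final fragment needs no 8-byte alignment: it can carry up to MTU - header = 1180 B
Non-final fragments needed = ceil((payload - 1180) / 1176) = ceil(501/1176) = ceil(0.4260) = 1
Number of fragments = 1 + 1 = 2
Fragment sizes (data): 1 * 1176 B + 505 B (last, 505 <= 1180 OK)
Total bytes sent = payload + n_frags * header = 1681 + 2*20 = 1681 + 40 = 1721 B

2, 1721


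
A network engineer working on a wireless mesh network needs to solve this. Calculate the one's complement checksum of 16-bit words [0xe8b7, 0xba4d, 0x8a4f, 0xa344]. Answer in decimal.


Given words: [0xe8b7, 0xba4d, 0x8a4f, 0xa344]
Step 1: Sum all words
Raw sum = 59575 + 47693 + 35407 + 41796 = 184471
Step 2: Fold carry: (53399 + 2) = 53401
One's complement = ~53401 & 0xFFFF = 12134

12134


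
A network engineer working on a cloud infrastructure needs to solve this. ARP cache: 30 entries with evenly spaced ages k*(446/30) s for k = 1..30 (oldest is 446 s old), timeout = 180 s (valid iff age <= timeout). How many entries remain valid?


Ages are k * 446/30 s for k = 1..30 (spacing = 14.8667 s).
Entry k is valid iff k * 446/30 <= 180 iff k <= 30 * 180 / 446 = 12.1076
n_valid = floor(12.1076) = 12
(n_stale = 30 - 12 = 18)

12


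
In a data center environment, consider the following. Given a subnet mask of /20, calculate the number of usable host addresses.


Given: subnet mask /20
Host bits = 32 - 20 = 12
Total addresses = 2^12 = 4096
Usable hosts = 4096 - 2 (network + broadcast) = 4094

4094


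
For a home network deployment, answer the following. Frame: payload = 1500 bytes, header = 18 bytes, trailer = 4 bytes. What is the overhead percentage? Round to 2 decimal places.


Given: payload = 1500 B, header = 18 B, trailer = 4 B
Overhead bytes = header + trailer = 18 + 4 = 22
Total frame = payload + overhead = 1500 + 22 = 1522
Overhead % = 22 / 1522 * 100 = 1.4455% -> 1.45% (2 dp)

1.45


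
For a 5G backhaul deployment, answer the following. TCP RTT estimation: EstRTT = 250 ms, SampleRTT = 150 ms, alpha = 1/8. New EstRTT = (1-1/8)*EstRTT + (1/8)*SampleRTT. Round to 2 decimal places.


Given: EstRTT = 250 ms, SampleRTT = 150 ms, alpha = 1/8
New EstRTT = (1 - alpha) * EstRTT + alpha * SampleRTT
(7/8) * 250 = 218.75
(1/8) * 150 = 18.75
New EstRTT = 218.75 + 18.75 = 237.5 ms -> 237.50 ms (2 dp)

237.50


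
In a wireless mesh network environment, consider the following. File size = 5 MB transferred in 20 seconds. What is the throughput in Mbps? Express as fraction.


Given: file = 5 MB, time = 20 s
File in Mb = 5 * 8 = 40 Mb
Throughput = 40 / 20 Mbps
Throughput = 2 Mbps

2


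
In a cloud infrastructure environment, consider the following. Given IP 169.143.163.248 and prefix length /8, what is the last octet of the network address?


Given: IP = 169.143.163.248, prefix = /8
Subnet mask = 255.0.0.0
Last octet of IP: 248
Last octet of mask: 0
Network last octet = 248 AND 0 = 0

0


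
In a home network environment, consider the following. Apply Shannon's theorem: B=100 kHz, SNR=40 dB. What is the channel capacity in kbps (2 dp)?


Given: B = 100 kHz, SNR = 40 dB
SNR linear = 10^(40/10) = 10000
1 + SNR = 10001
log2(10001) = 13.2878566418
C = 100 * 1000 * 13.2878566418 = 1328785.6642 bps
C = 1328.785664 kbps -> 1328.79 kbps (2 dp)

1328.79


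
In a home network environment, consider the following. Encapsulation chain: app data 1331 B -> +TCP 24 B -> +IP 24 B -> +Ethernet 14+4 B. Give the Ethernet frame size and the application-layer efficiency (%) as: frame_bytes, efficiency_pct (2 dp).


TCP segment = 1331 + 24 = 1355 B
IP packet = 1355 + 24 = 1379 B
Ethernet frame = 1379 + 14 + 4 = 1397 B
Efficiency = app / frame = 1331 / 1397 = 0.952756 = 95.2756% -> 95.28% (2 dp)

1397, 95.28


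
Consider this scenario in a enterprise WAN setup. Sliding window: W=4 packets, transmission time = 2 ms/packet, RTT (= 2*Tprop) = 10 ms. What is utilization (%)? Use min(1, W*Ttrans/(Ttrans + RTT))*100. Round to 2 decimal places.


Given: W = 4, Ttrans = 2 ms, RTT = 10 ms (= 2 * Tprop, Tprop = 5 ms)
Cycle time = Ttrans + RTT = 2 + 10 = 12 ms (first packet sent until its ACK returns)
W * Ttrans = 4 * 2 = 8 ms of sending per cycle
W * Ttrans / (Ttrans + RTT) = 8 / 12 = 0.666667
U = min(1, 0.666667) = 0.666667
U% = 66.67%

66.67


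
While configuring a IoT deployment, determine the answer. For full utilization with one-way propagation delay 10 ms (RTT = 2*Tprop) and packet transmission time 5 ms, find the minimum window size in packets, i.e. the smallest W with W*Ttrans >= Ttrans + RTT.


Given: Ttrans = 5 ms, RTT = 20 ms (= 2 * Tprop, Tprop = 10 ms)
Time until first ACK returns = Ttrans + RTT = 5 + 20 = 25 ms
Need W * Ttrans >= Ttrans + RTT  ->  W >= (Ttrans + RTT) / Ttrans
(Ttrans + RTT) / Ttrans = 25 / 5 = 5
W_min = ceil(5) = 5

5
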